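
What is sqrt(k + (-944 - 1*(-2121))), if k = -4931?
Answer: I*sqrt(3754) ≈ 61.27*I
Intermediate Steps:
sqrt(k + (-944 - 1*(-2121))) = sqrt(-4931 + (-944 - 1*(-2121))) = sqrt(-4931 + (-944 + 2121)) = sqrt(-4931 + 1177) = sqrt(-3754) = I*sqrt(3754)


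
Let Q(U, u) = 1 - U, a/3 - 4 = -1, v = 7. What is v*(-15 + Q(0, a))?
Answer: -98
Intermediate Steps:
a = 9 (a = 12 + 3*(-1) = 12 - 3 = 9)
v*(-15 + Q(0, a)) = 7*(-15 + (1 - 1*0)) = 7*(-15 + (1 + 0)) = 7*(-15 + 1) = 7*(-14) = -98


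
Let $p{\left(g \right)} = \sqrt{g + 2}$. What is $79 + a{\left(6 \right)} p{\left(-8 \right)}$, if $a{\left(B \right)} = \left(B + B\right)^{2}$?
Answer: $79 + 144 i \sqrt{6} \approx 79.0 + 352.73 i$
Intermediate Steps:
$p{\left(g \right)} = \sqrt{2 + g}$
$a{\left(B \right)} = 4 B^{2}$ ($a{\left(B \right)} = \left(2 B\right)^{2} = 4 B^{2}$)
$79 + a{\left(6 \right)} p{\left(-8 \right)} = 79 + 4 \cdot 6^{2} \sqrt{2 - 8} = 79 + 4 \cdot 36 \sqrt{-6} = 79 + 144 i \sqrt{6}$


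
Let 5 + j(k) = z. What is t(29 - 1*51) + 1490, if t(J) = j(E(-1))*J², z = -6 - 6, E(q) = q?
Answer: -6738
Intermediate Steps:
z = -12
j(k) = -17 (j(k) = -5 - 12 = -17)
t(J) = -17*J²
t(29 - 1*51) + 1490 = -17*(29 - 1*51)² + 1490 = -17*(29 - 51)² + 1490 = -17*(-22)² + 1490 = -17*484 + 1490 = -8228 + 1490 = -6738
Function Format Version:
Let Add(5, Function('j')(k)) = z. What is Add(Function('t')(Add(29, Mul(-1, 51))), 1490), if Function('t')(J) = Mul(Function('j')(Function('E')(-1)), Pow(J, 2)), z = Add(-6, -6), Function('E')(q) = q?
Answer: -6738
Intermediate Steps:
z = -12
Function('j')(k) = -17 (Function('j')(k) = Add(-5, -12) = -17)
Function('t')(J) = Mul(-17, Pow(J, 2))
Add(Function('t')(Add(29, Mul(-1, 51))), 1490) = Add(Mul(-17, Pow(Add(29, Mul(-1, 51)), 2)), 1490) = Add(Mul(-17, Pow(Add(29, -51), 2)), 1490) = Add(Mul(-17, Pow(-22, 2)), 1490) = Add(Mul(-17, 484), 1490) = Add(-8228, 1490) = -6738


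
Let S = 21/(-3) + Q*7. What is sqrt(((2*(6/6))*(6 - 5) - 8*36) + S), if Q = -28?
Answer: I*sqrt(489) ≈ 22.113*I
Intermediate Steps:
S = -203 (S = 21/(-3) - 28*7 = 21*(-1/3) - 196 = -7 - 196 = -203)
sqrt(((2*(6/6))*(6 - 5) - 8*36) + S) = sqrt(((2*(6/6))*(6 - 5) - 8*36) - 203) = sqrt(((2*(6*(1/6)))*1 - 288) - 203) = sqrt(((2*1)*1 - 288) - 203) = sqrt((2*1 - 288) - 203) = sqrt((2 - 288) - 203) = sqrt(-286 - 203) = sqrt(-489) = I*sqrt(489)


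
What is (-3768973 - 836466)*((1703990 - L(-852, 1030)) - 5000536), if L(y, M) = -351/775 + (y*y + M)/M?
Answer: 11768599570099266/775 ≈ 1.5185e+13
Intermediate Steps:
L(y, M) = -351/775 + (M + y²)/M (L(y, M) = -351*1/775 + (y² + M)/M = -351/775 + (M + y²)/M)
(-3768973 - 836466)*((1703990 - L(-852, 1030)) - 5000536) = (-3768973 - 836466)*((1703990 - (424/775 + (-852)²/1030)) - 5000536) = -4605439*((1703990 - (424/775 + (1/1030)*725904)) - 5000536) = -4605439*((1703990 - (424/775 + 362952/515)) - 5000536) = -4605439*((1703990 - 1*56301232/79825) - 5000536) = -4605439*((1703990 - 56301232/79825) - 5000536) = -4605439*(135964700518/79825 - 5000536) = -4605439*(-263203085682/79825) = 11768599570099266/775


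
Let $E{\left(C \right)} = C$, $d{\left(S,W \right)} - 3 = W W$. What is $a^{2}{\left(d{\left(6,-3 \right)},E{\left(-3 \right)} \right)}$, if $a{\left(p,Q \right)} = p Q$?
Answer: $1296$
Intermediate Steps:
$d{\left(S,W \right)} = 3 + W^{2}$ ($d{\left(S,W \right)} = 3 + W W = 3 + W^{2}$)
$a{\left(p,Q \right)} = Q p$
$a^{2}{\left(d{\left(6,-3 \right)},E{\left(-3 \right)} \right)} = \left(- 3 \left(3 + \left(-3\right)^{2}\right)\right)^{2} = \left(- 3 \left(3 + 9\right)\right)^{2} = \left(\left(-3\right) 12\right)^{2} = \left(-36\right)^{2} = 1296$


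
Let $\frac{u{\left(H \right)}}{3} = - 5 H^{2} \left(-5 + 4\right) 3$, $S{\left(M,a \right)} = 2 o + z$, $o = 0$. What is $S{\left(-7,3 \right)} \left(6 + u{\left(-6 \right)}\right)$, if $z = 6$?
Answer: $9756$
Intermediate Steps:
$S{\left(M,a \right)} = 6$ ($S{\left(M,a \right)} = 2 \cdot 0 + 6 = 0 + 6 = 6$)
$u{\left(H \right)} = 45 H^{2}$ ($u{\left(H \right)} = 3 - 5 H^{2} \left(-5 + 4\right) 3 = 3 - 5 H^{2} \left(-1\right) 3 = 3 - 5 \left(- H^{2}\right) 3 = 3 \cdot 5 H^{2} \cdot 3 = 3 \cdot 15 H^{2} = 45 H^{2}$)
$S{\left(-7,3 \right)} \left(6 + u{\left(-6 \right)}\right) = 6 \left(6 + 45 \left(-6\right)^{2}\right) = 6 \left(6 + 45 \cdot 36\right) = 6 \left(6 + 1620\right) = 6 \cdot 1626 = 9756$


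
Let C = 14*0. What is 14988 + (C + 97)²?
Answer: 24397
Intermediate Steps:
C = 0
14988 + (C + 97)² = 14988 + (0 + 97)² = 14988 + 97² = 14988 + 9409 = 24397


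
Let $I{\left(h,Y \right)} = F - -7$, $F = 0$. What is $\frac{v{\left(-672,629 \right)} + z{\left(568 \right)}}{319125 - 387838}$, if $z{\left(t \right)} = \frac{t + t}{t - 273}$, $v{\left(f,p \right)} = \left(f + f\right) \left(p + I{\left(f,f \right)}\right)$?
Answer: $\frac{252160144}{20270335} \approx 12.44$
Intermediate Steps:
$I{\left(h,Y \right)} = 7$ ($I{\left(h,Y \right)} = 0 - -7 = 0 + 7 = 7$)
$v{\left(f,p \right)} = 2 f \left(7 + p\right)$ ($v{\left(f,p \right)} = \left(f + f\right) \left(p + 7\right) = 2 f \left(7 + p\right)$)
$z{\left(t \right)} = \frac{2 t}{-273 + t}$
$\frac{v{\left(-672,629 \right)} + z{\left(568 \right)}}{319125 - 387838} = \frac{2 \left(-672\right) \left(7 + 629\right) + 2 \cdot 568 \frac{1}{-273 + 568}}{319125 - 387838} = \frac{2 \left(-672\right) 636 + 2 \cdot 568 \cdot \frac{1}{295}}{-68713} = \left(-854784 + 2 \cdot 568 \cdot \frac{1}{295}\right) \left(- \frac{1}{68713}\right) = \left(-854784 + \frac{1136}{295}\right) \left(- \frac{1}{68713}\right) = \left(- \frac{252160144}{295}\right) \left(- \frac{1}{68713}\right) = \frac{252160144}{20270335}$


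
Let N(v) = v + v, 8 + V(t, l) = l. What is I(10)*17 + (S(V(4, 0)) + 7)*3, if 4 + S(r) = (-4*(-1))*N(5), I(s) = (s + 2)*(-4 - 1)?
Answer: -891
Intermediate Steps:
V(t, l) = -8 + l
N(v) = 2*v
I(s) = -10 - 5*s (I(s) = (2 + s)*(-5) = -10 - 5*s)
S(r) = 36 (S(r) = -4 + (-4*(-1))*(2*5) = -4 + 4*10 = -4 + 40 = 36)
I(10)*17 + (S(V(4, 0)) + 7)*3 = (-10 - 5*10)*17 + (36 + 7)*3 = (-10 - 50)*17 + 43*3 = -60*17 + 129 = -1020 + 129 = -891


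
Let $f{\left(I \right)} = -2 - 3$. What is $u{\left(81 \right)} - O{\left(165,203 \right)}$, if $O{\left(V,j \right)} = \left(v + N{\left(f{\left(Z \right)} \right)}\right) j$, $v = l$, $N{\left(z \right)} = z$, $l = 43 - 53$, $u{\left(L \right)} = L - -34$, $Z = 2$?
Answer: $3160$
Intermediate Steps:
$u{\left(L \right)} = 34 + L$ ($u{\left(L \right)} = L + 34 = 34 + L$)
$f{\left(I \right)} = -5$
$l = -10$ ($l = 43 - 53 = -10$)
$v = -10$
$O{\left(V,j \right)} = - 15 j$ ($O{\left(V,j \right)} = \left(-10 - 5\right) j = - 15 j$)
$u{\left(81 \right)} - O{\left(165,203 \right)} = \left(34 + 81\right) - \left(-15\right) 203 = 115 - -3045 = 115 + 3045 = 3160$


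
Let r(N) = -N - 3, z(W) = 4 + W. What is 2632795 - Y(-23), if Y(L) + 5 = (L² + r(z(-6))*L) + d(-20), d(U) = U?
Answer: 2632268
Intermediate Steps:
r(N) = -3 - N
Y(L) = -25 + L² - L (Y(L) = -5 + ((L² + (-3 - (4 - 6))*L) - 20) = -5 + ((L² + (-3 - 1*(-2))*L) - 20) = -5 + ((L² + (-3 + 2)*L) - 20) = -5 + ((L² - L) - 20) = -5 + (-20 + L² - L) = -25 + L² - L)
2632795 - Y(-23) = 2632795 - (-25 + (-23)² - 1*(-23)) = 2632795 - (-25 + 529 + 23) = 2632795 - 1*527 = 2632795 - 527 = 2632268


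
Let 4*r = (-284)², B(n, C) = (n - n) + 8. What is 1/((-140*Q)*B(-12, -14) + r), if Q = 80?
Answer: -1/69436 ≈ -1.4402e-5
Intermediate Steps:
B(n, C) = 8 (B(n, C) = 0 + 8 = 8)
r = 20164 (r = (¼)*(-284)² = (¼)*80656 = 20164)
1/((-140*Q)*B(-12, -14) + r) = 1/(-140*80*8 + 20164) = 1/(-11200*8 + 20164) = 1/(-89600 + 20164) = 1/(-69436) = -1/69436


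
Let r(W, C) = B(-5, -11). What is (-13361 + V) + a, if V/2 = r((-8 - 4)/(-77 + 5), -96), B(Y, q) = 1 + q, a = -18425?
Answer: -31806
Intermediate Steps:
r(W, C) = -10 (r(W, C) = 1 - 11 = -10)
V = -20 (V = 2*(-10) = -20)
(-13361 + V) + a = (-13361 - 20) - 18425 = -13381 - 18425 = -31806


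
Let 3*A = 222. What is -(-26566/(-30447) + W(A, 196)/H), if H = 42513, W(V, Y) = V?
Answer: -10195076/11661201 ≈ -0.87427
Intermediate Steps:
A = 74 (A = (1/3)*222 = 74)
-(-26566/(-30447) + W(A, 196)/H) = -(-26566/(-30447) + 74/42513) = -(-26566*(-1/30447) + 74*(1/42513)) = -(26566/30447 + 2/1149) = -1*10195076/11661201 = -10195076/11661201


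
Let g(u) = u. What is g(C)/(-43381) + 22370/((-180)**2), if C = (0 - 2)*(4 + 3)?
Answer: 97088657/140554440 ≈ 0.69075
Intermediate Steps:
C = -14 (C = -2*7 = -14)
g(C)/(-43381) + 22370/((-180)**2) = -14/(-43381) + 22370/((-180)**2) = -14*(-1/43381) + 22370/32400 = 14/43381 + 22370*(1/32400) = 14/43381 + 2237/3240 = 97088657/140554440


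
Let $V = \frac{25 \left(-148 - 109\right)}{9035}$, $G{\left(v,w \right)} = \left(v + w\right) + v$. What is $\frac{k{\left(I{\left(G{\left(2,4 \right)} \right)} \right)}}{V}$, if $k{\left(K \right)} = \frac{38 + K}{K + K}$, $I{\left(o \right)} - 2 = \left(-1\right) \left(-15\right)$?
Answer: $- \frac{19877}{8738} \approx -2.2748$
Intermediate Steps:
$G{\left(v,w \right)} = w + 2 v$
$I{\left(o \right)} = 17$ ($I{\left(o \right)} = 2 - -15 = 2 + 15 = 17$)
$k{\left(K \right)} = \frac{38 + K}{2 K}$
$V = - \frac{1285}{1807}$ ($V = 25 \left(-257\right) \frac{1}{9035} = \left(-6425\right) \frac{1}{9035} = - \frac{1285}{1807} \approx -0.71112$)
$\frac{k{\left(I{\left(G{\left(2,4 \right)} \right)} \right)}}{V} = \frac{\frac{1}{2} \cdot \frac{1}{17} \left(38 + 17\right)}{- \frac{1285}{1807}} = \frac{1}{2} \cdot \frac{1}{17} \cdot 55 \left(- \frac{1807}{1285}\right) = \frac{55}{34} \left(- \frac{1807}{1285}\right) = - \frac{19877}{8738}$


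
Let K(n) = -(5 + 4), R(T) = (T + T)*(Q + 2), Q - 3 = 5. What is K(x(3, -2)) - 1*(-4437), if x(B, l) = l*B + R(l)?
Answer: 4428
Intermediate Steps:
Q = 8 (Q = 3 + 5 = 8)
R(T) = 20*T (R(T) = (T + T)*(8 + 2) = (2*T)*10 = 20*T)
x(B, l) = 20*l + B*l (x(B, l) = l*B + 20*l = B*l + 20*l = 20*l + B*l)
K(n) = -9 (K(n) = -1*9 = -9)
K(x(3, -2)) - 1*(-4437) = -9 - 1*(-4437) = -9 + 4437 = 4428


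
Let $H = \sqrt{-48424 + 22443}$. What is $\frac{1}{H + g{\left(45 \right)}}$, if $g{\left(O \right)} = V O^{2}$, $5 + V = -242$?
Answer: $- \frac{500175}{250175056606} - \frac{i \sqrt{25981}}{250175056606} \approx -1.9993 \cdot 10^{-6} - 6.4429 \cdot 10^{-10} i$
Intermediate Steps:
$V = -247$ ($V = -5 - 242 = -247$)
$g{\left(O \right)} = - 247 O^{2}$
$H = i \sqrt{25981}$ ($H = \sqrt{-25981} = i \sqrt{25981} \approx 161.19 i$)
$\frac{1}{H + g{\left(45 \right)}} = \frac{1}{i \sqrt{25981} - 247 \cdot 45^{2}} = \frac{1}{i \sqrt{25981} - 500175} = \frac{1}{-500175 + i \sqrt{25981}}$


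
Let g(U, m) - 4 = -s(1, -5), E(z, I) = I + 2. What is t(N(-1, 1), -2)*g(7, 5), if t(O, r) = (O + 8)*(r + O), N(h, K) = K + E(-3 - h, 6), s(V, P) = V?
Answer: 357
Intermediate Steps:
E(z, I) = 2 + I
g(U, m) = 3 (g(U, m) = 4 - 1*1 = 4 - 1 = 3)
N(h, K) = 8 + K (N(h, K) = K + (2 + 6) = K + 8 = 8 + K)
t(O, r) = (8 + O)*(O + r)
t(N(-1, 1), -2)*g(7, 5) = ((8 + 1)² + 8*(8 + 1) + 8*(-2) + (8 + 1)*(-2))*3 = (9² + 8*9 - 16 + 9*(-2))*3 = (81 + 72 - 16 - 18)*3 = 119*3 = 357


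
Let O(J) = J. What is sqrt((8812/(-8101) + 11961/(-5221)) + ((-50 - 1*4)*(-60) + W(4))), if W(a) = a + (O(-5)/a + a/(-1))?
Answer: 3*sqrt(2572327498062210607)/84590642 ≈ 56.880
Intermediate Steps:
W(a) = -5/a (W(a) = a + (-5/a + a/(-1)) = a + (-5/a + a*(-1)) = a + (-5/a - a) = a + (-a - 5/a) = -5/a)
sqrt((8812/(-8101) + 11961/(-5221)) + ((-50 - 1*4)*(-60) + W(4))) = sqrt((8812/(-8101) + 11961/(-5221)) + ((-50 - 1*4)*(-60) - 5/4)) = sqrt((8812*(-1/8101) + 11961*(-1/5221)) + ((-50 - 4)*(-60) - 5*1/4)) = sqrt((-8812/8101 - 11961/5221) + (-54*(-60) - 5/4)) = sqrt(-142903513/42295321 + (3240 - 5/4)) = sqrt(-142903513/42295321 + 12955/4) = sqrt(547364269503/169181284) = 3*sqrt(2572327498062210607)/84590642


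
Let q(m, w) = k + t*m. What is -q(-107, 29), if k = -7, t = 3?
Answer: 328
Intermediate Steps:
q(m, w) = -7 + 3*m
-q(-107, 29) = -(-7 + 3*(-107)) = -(-7 - 321) = -1*(-328) = 328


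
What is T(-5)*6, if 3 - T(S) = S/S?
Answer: 12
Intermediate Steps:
T(S) = 2 (T(S) = 3 - S/S = 3 - 1*1 = 3 - 1 = 2)
T(-5)*6 = 2*6 = 12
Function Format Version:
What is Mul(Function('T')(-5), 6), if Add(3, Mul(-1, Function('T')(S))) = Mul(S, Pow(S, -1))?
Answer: 12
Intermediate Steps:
Function('T')(S) = 2 (Function('T')(S) = Add(3, Mul(-1, Mul(S, Pow(S, -1)))) = Add(3, Mul(-1, 1)) = Add(3, -1) = 2)
Mul(Function('T')(-5), 6) = Mul(2, 6) = 12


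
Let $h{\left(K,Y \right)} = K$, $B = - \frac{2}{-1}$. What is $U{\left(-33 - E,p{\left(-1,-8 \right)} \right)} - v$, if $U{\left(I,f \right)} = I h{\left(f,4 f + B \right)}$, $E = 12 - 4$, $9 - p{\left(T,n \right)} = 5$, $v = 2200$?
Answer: $-2364$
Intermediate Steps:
$p{\left(T,n \right)} = 4$ ($p{\left(T,n \right)} = 9 - 5 = 4$)
$E = 8$
$B = 2$ ($B = \left(-2\right) \left(-1\right) = 2$)
$U{\left(I,f \right)} = I f$
$U{\left(-33 - E,p{\left(-1,-8 \right)} \right)} - v = \left(-33 - 8\right) 4 - 2200 = \left(-41\right) 4 - 2200 = -164 - 2200 = -2364$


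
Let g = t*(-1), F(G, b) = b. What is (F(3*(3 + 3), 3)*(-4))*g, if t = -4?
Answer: -48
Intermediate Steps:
g = 4 (g = -4*(-1) = 4)
(F(3*(3 + 3), 3)*(-4))*g = (3*(-4))*4 = -12*4 = -48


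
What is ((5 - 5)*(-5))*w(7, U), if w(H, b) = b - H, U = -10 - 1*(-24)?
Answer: 0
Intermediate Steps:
U = 14 (U = -10 + 24 = 14)
((5 - 5)*(-5))*w(7, U) = ((5 - 5)*(-5))*(14 - 1*7) = (0*(-5))*(14 - 7) = 0*7 = 0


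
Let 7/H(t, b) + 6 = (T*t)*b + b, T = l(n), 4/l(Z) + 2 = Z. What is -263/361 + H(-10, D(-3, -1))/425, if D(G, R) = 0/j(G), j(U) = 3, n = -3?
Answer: -673177/920550 ≈ -0.73128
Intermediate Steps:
l(Z) = 4/(-2 + Z)
D(G, R) = 0 (D(G, R) = 0/3 = 0*(1/3) = 0)
T = -4/5 (T = 4/(-2 - 3) = 4/(-5) = 4*(-1/5) = -4/5 ≈ -0.80000)
H(t, b) = 7/(-6 + b - 4*b*t/5) (H(t, b) = 7/(-6 + ((-4*t/5)*b + b)) = 7/(-6 + (-4*b*t/5 + b)) = 7/(-6 + (b - 4*b*t/5)) = 7/(-6 + b - 4*b*t/5))
-263/361 + H(-10, D(-3, -1))/425 = -263/361 - 35/(30 - 5*0 + 4*0*(-10))/425 = -263*1/361 - 35/(30 + 0 + 0)*(1/425) = -263/361 - 35/30*(1/425) = -263/361 - 35*1/30*(1/425) = -263/361 - 7/6*1/425 = -263/361 - 7/2550 = -673177/920550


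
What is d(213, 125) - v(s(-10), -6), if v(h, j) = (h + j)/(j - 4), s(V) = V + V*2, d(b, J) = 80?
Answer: 382/5 ≈ 76.400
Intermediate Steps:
s(V) = 3*V (s(V) = V + 2*V = 3*V)
v(h, j) = (h + j)/(-4 + j)
d(213, 125) - v(s(-10), -6) = 80 - (3*(-10) - 6)/(-4 - 6) = 80 - (-30 - 6)/(-10) = 80 - (-1)*(-36)/10 = 80 - 1*18/5 = 80 - 18/5 = 382/5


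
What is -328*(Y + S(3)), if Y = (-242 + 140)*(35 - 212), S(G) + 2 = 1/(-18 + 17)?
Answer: -5920728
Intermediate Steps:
S(G) = -3 (S(G) = -2 + 1/(-18 + 17) = -2 + 1/(-1) = -2 - 1 = -3)
Y = 18054 (Y = -102*(-177) = 18054)
-328*(Y + S(3)) = -328*(18054 - 3) = -328*18051 = -5920728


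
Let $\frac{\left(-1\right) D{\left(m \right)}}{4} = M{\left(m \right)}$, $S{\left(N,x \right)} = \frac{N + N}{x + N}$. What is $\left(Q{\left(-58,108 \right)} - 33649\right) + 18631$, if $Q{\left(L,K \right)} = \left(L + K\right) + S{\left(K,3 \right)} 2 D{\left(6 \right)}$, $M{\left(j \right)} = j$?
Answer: $- \frac{557272}{37} \approx -15061.0$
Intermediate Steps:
$S{\left(N,x \right)} = \frac{2 N}{N + x}$
$D{\left(m \right)} = - 4 m$
$Q{\left(L,K \right)} = K + L - \frac{96 K}{3 + K}$ ($Q{\left(L,K \right)} = \left(L + K\right) + \frac{2 K}{K + 3} \cdot 2 \left(\left(-4\right) 6\right) = \left(K + L\right) + \frac{2 K}{3 + K} 2 \left(-24\right) = \left(K + L\right) + \frac{4 K}{3 + K} \left(-24\right) = \left(K + L\right) - \frac{96 K}{3 + K} = K + L - \frac{96 K}{3 + K}$)
$\left(Q{\left(-58,108 \right)} - 33649\right) + 18631 = \left(\frac{\left(-96\right) 108 + \left(3 + 108\right) \left(108 - 58\right)}{3 + 108} - 33649\right) + 18631 = \left(\frac{-10368 + 111 \cdot 50}{111} - 33649\right) + 18631 = \left(\frac{-10368 + 5550}{111} - 33649\right) + 18631 = \left(\frac{1}{111} \left(-4818\right) - 33649\right) + 18631 = \left(- \frac{1606}{37} - 33649\right) + 18631 = - \frac{1246619}{37} + 18631 = - \frac{557272}{37}$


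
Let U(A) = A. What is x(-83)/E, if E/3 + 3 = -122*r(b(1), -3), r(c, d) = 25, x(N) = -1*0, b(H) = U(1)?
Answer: 0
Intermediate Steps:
b(H) = 1
x(N) = 0
E = -9159 (E = -9 + 3*(-122*25) = -9 + 3*(-3050) = -9 - 9150 = -9159)
x(-83)/E = 0/(-9159) = 0*(-1/9159) = 0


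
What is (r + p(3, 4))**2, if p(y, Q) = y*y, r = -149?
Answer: 19600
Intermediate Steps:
p(y, Q) = y**2
(r + p(3, 4))**2 = (-149 + 3**2)**2 = (-149 + 9)**2 = (-140)**2 = 19600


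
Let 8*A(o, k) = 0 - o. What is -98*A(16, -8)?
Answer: 196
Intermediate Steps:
A(o, k) = -o/8 (A(o, k) = (0 - o)/8 = (-o)/8 = -o/8)
-98*A(16, -8) = -(-49)*16/4 = -98*(-2) = 196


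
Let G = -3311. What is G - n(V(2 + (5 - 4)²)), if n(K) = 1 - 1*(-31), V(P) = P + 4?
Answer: -3343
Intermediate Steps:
V(P) = 4 + P
n(K) = 32 (n(K) = 1 + 31 = 32)
G - n(V(2 + (5 - 4)²)) = -3311 - 1*32 = -3311 - 32 = -3343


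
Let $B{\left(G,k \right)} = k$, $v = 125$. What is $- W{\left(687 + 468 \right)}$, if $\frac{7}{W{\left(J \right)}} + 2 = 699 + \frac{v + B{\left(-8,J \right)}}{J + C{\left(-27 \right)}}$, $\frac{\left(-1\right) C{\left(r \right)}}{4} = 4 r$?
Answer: $- \frac{11109}{1107419} \approx -0.010031$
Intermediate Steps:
$C{\left(r \right)} = - 16 r$ ($C{\left(r \right)} = - 4 \cdot 4 r = - 16 r$)
$W{\left(J \right)} = \frac{7}{697 + \frac{125 + J}{432 + J}}$ ($W{\left(J \right)} = \frac{7}{-2 + \left(699 + \frac{125 + J}{J - -432}\right)} = \frac{7}{-2 + \left(699 + \frac{125 + J}{J + 432}\right)} = \frac{7}{-2 + \left(699 + \frac{125 + J}{432 + J}\right)} = \frac{7}{697 + \frac{125 + J}{432 + J}}$)
$- W{\left(687 + 468 \right)} = - \frac{7 \left(432 + \left(687 + 468\right)\right)}{301229 + 698 \left(687 + 468\right)} = - \frac{7 \left(432 + 1155\right)}{301229 + 698 \cdot 1155} = - \frac{7 \cdot 1587}{301229 + 806190} = - \frac{7 \cdot 1587}{1107419} = \left(-1\right) \frac{11109}{1107419} = - \frac{11109}{1107419}$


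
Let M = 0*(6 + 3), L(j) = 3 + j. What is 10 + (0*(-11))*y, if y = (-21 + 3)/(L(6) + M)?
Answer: 10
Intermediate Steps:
M = 0 (M = 0*9 = 0)
y = -2 (y = (-21 + 3)/((3 + 6) + 0) = -18/(9 + 0) = -18/9 = -18*⅑ = -2)
10 + (0*(-11))*y = 10 + (0*(-11))*(-2) = 10 + 0*(-2) = 10 + 0 = 10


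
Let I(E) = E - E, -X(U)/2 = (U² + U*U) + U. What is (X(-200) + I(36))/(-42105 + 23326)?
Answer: 159600/18779 ≈ 8.4989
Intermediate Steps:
X(U) = -4*U² - 2*U (X(U) = -2*((U² + U*U) + U) = -2*((U² + U²) + U) = -2*(2*U² + U) = -2*(U + 2*U²) = -4*U² - 2*U)
I(E) = 0
(X(-200) + I(36))/(-42105 + 23326) = (-2*(-200)*(1 + 2*(-200)) + 0)/(-42105 + 23326) = (-2*(-200)*(1 - 400) + 0)/(-18779) = (-2*(-200)*(-399) + 0)*(-1/18779) = (-159600 + 0)*(-1/18779) = -159600*(-1/18779) = 159600/18779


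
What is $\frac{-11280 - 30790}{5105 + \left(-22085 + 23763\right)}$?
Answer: $- \frac{6010}{969} \approx -6.2023$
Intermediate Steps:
$\frac{-11280 - 30790}{5105 + \left(-22085 + 23763\right)} = \frac{-11280 - 30790}{5105 + 1678} = \frac{-11280 - 30790}{6783} = \left(-42070\right) \frac{1}{6783} = - \frac{6010}{969}$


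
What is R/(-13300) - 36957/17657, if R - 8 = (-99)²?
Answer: -664725613/234838100 ≈ -2.8306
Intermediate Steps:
R = 9809 (R = 8 + (-99)² = 8 + 9801 = 9809)
R/(-13300) - 36957/17657 = 9809/(-13300) - 36957/17657 = 9809*(-1/13300) - 36957*1/17657 = -9809/13300 - 36957/17657 = -664725613/234838100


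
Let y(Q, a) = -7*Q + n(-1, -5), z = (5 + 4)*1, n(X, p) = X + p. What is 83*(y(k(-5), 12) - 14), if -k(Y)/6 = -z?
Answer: -33034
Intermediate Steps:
z = 9 (z = 9*1 = 9)
k(Y) = 54 (k(Y) = -(-6)*9 = -6*(-9) = 54)
y(Q, a) = -6 - 7*Q (y(Q, a) = -7*Q + (-1 - 5) = -7*Q - 6 = -6 - 7*Q)
83*(y(k(-5), 12) - 14) = 83*((-6 - 7*54) - 14) = 83*((-6 - 378) - 14) = 83*(-384 - 14) = 83*(-398) = -33034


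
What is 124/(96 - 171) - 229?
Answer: -17299/75 ≈ -230.65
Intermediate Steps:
124/(96 - 171) - 229 = 124/(-75) - 229 = 124*(-1/75) - 229 = -124/75 - 229 = -17299/75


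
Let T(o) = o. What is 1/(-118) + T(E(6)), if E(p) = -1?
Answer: -119/118 ≈ -1.0085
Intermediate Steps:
1/(-118) + T(E(6)) = 1/(-118) - 1 = 1*(-1/118) - 1 = -1/118 - 1 = -119/118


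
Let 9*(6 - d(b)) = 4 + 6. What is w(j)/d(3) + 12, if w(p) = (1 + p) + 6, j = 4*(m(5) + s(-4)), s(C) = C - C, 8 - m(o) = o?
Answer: 699/44 ≈ 15.886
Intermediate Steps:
m(o) = 8 - o
s(C) = 0
d(b) = 44/9 (d(b) = 6 - (4 + 6)/9 = 6 - ⅑*10 = 6 - 10/9 = 44/9)
j = 12 (j = 4*((8 - 1*5) + 0) = 4*((8 - 5) + 0) = 4*(3 + 0) = 4*3 = 12)
w(p) = 7 + p
w(j)/d(3) + 12 = (7 + 12)/(44/9) + 12 = 19*(9/44) + 12 = 171/44 + 12 = 699/44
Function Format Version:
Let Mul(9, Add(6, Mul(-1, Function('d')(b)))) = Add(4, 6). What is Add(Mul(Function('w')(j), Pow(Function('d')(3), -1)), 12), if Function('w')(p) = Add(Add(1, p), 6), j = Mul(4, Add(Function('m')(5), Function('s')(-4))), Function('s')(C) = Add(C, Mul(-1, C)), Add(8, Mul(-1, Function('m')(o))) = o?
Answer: Rational(699, 44) ≈ 15.886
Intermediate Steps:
Function('m')(o) = Add(8, Mul(-1, o))
Function('s')(C) = 0
Function('d')(b) = Rational(44, 9) (Function('d')(b) = Add(6, Mul(Rational(-1, 9), Add(4, 6))) = Add(6, Mul(Rational(-1, 9), 10)) = Add(6, Rational(-10, 9)) = Rational(44, 9))
j = 12 (j = Mul(4, Add(Add(8, Mul(-1, 5)), 0)) = Mul(4, Add(Add(8, -5), 0)) = Mul(4, Add(3, 0)) = Mul(4, 3) = 12)
Function('w')(p) = Add(7, p)
Add(Mul(Function('w')(j), Pow(Function('d')(3), -1)), 12) = Add(Mul(Add(7, 12), Pow(Rational(44, 9), -1)), 12) = Add(Mul(19, Rational(9, 44)), 12) = Add(Rational(171, 44), 12) = Rational(699, 44)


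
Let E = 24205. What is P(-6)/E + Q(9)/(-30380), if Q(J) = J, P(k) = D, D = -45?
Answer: -316989/147069580 ≈ -0.0021554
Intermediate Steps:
P(k) = -45
P(-6)/E + Q(9)/(-30380) = -45/24205 + 9/(-30380) = -45*1/24205 + 9*(-1/30380) = -9/4841 - 9/30380 = -316989/147069580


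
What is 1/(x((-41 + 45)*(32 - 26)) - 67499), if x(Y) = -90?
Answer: -1/67589 ≈ -1.4795e-5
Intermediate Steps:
1/(x((-41 + 45)*(32 - 26)) - 67499) = 1/(-90 - 67499) = 1/(-67589) = -1/67589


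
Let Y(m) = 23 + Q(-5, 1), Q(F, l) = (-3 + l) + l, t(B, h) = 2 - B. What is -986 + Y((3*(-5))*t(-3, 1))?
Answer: -964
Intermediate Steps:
Q(F, l) = -3 + 2*l
Y(m) = 22 (Y(m) = 23 + (-3 + 2*1) = 23 + (-3 + 2) = 23 - 1 = 22)
-986 + Y((3*(-5))*t(-3, 1)) = -986 + 22 = -964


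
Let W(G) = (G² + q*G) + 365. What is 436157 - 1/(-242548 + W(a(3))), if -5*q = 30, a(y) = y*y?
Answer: 105618034493/242156 ≈ 4.3616e+5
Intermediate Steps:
a(y) = y²
q = -6 (q = -⅕*30 = -6)
W(G) = 365 + G² - 6*G (W(G) = (G² - 6*G) + 365 = 365 + G² - 6*G)
436157 - 1/(-242548 + W(a(3))) = 436157 - 1/(-242548 + (365 + (3²)² - 6*3²)) = 436157 - 1/(-242548 + (365 + 9² - 6*9)) = 436157 - 1/(-242548 + (365 + 81 - 54)) = 436157 - 1/(-242548 + 392) = 436157 - 1/(-242156) = 436157 - 1*(-1/242156) = 436157 + 1/242156 = 105618034493/242156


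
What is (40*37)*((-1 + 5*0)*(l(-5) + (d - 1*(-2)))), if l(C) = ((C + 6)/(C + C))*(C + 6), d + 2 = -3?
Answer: 4588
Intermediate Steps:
d = -5 (d = -2 - 3 = -5)
l(C) = (6 + C)²/(2*C) (l(C) = ((6 + C)/((2*C)))*(6 + C) = ((6 + C)*(1/(2*C)))*(6 + C) = ((6 + C)/(2*C))*(6 + C) = (6 + C)²/(2*C))
(40*37)*((-1 + 5*0)*(l(-5) + (d - 1*(-2)))) = (40*37)*((-1 + 5*0)*((½)*(6 - 5)²/(-5) + (-5 - 1*(-2)))) = 1480*((-1 + 0)*((½)*(-⅕)*1² + (-5 + 2))) = 1480*(-((½)*(-⅕)*1 - 3)) = 1480*(-(-⅒ - 3)) = 1480*(-1*(-31/10)) = 1480*(31/10) = 4588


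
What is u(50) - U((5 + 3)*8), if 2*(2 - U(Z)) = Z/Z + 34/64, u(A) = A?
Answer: 3121/64 ≈ 48.766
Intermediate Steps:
U(Z) = 79/64 (U(Z) = 2 - (Z/Z + 34/64)/2 = 2 - (1 + 34*(1/64))/2 = 2 - (1 + 17/32)/2 = 2 - ½*49/32 = 2 - 49/64 = 79/64)
u(50) - U((5 + 3)*8) = 50 - 1*79/64 = 50 - 79/64 = 3121/64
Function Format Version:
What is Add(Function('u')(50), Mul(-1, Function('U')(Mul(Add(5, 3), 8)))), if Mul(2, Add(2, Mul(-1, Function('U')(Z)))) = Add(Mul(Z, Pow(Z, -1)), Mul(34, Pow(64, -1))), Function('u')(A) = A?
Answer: Rational(3121, 64) ≈ 48.766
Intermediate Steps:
Function('U')(Z) = Rational(79, 64) (Function('U')(Z) = Add(2, Mul(Rational(-1, 2), Add(Mul(Z, Pow(Z, -1)), Mul(34, Pow(64, -1))))) = Add(2, Mul(Rational(-1, 2), Add(1, Mul(34, Rational(1, 64))))) = Add(2, Mul(Rational(-1, 2), Add(1, Rational(17, 32)))) = Add(2, Mul(Rational(-1, 2), Rational(49, 32))) = Add(2, Rational(-49, 64)) = Rational(79, 64))
Add(Function('u')(50), Mul(-1, Function('U')(Mul(Add(5, 3), 8)))) = Add(50, Mul(-1, Rational(79, 64))) = Add(50, Rational(-79, 64)) = Rational(3121, 64)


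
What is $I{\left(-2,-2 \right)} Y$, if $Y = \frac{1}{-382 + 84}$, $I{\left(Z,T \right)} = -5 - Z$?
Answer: $\frac{3}{298} \approx 0.010067$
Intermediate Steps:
$Y = - \frac{1}{298}$ ($Y = \frac{1}{-298} = - \frac{1}{298} \approx -0.0033557$)
$I{\left(-2,-2 \right)} Y = \left(-5 - -2\right) \left(- \frac{1}{298}\right) = \left(-5 + 2\right) \left(- \frac{1}{298}\right) = \left(-3\right) \left(- \frac{1}{298}\right) = \frac{3}{298}$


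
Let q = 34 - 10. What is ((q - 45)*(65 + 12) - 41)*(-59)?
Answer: 97822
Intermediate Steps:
q = 24
((q - 45)*(65 + 12) - 41)*(-59) = ((24 - 45)*(65 + 12) - 41)*(-59) = (-21*77 - 41)*(-59) = (-1617 - 41)*(-59) = -1658*(-59) = 97822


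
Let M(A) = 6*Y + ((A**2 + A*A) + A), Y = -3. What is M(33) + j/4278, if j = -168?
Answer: 1563581/713 ≈ 2193.0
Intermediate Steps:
M(A) = -18 + A + 2*A**2 (M(A) = 6*(-3) + ((A**2 + A*A) + A) = -18 + ((A**2 + A**2) + A) = -18 + (2*A**2 + A) = -18 + (A + 2*A**2) = -18 + A + 2*A**2)
M(33) + j/4278 = (-18 + 33 + 2*33**2) - 168/4278 = (-18 + 33 + 2*1089) - 168*1/4278 = (-18 + 33 + 2178) - 28/713 = 2193 - 28/713 = 1563581/713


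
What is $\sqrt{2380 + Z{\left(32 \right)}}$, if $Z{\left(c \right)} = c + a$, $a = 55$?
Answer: $\sqrt{2467} \approx 49.669$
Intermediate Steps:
$Z{\left(c \right)} = 55 + c$ ($Z{\left(c \right)} = c + 55 = 55 + c$)
$\sqrt{2380 + Z{\left(32 \right)}} = \sqrt{2380 + \left(55 + 32\right)} = \sqrt{2380 + 87} = \sqrt{2467}$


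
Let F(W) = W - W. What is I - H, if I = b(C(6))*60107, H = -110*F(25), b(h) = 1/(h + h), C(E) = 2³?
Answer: 60107/16 ≈ 3756.7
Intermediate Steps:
C(E) = 8
F(W) = 0
b(h) = 1/(2*h)
H = 0 (H = -110*0 = 0)
I = 60107/16 (I = ((½)/8)*60107 = ((½)*(⅛))*60107 = (1/16)*60107 = 60107/16 ≈ 3756.7)
I - H = 60107/16 - 1*0 = 60107/16 + 0 = 60107/16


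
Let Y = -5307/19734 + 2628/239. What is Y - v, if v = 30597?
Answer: -48085964581/1572142 ≈ -30586.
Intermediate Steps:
Y = 16864193/1572142 (Y = -5307*1/19734 + 2628*(1/239) = -1769/6578 + 2628/239 = 16864193/1572142 ≈ 10.727)
Y - v = 16864193/1572142 - 1*30597 = 16864193/1572142 - 30597 = -48085964581/1572142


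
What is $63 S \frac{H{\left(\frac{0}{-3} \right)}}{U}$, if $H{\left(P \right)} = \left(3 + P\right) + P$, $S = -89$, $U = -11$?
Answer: $\frac{16821}{11} \approx 1529.2$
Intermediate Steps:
$H{\left(P \right)} = 3 + 2 P$
$63 S \frac{H{\left(\frac{0}{-3} \right)}}{U} = 63 \left(-89\right) \frac{3 + 2 \frac{0}{-3}}{-11} = - 5607 \left(3 + 2 \cdot 0 \left(- \frac{1}{3}\right)\right) \left(- \frac{1}{11}\right) = - 5607 \left(3 + 2 \cdot 0\right) \left(- \frac{1}{11}\right) = - 5607 \left(3 + 0\right) \left(- \frac{1}{11}\right) = - 5607 \cdot 3 \left(- \frac{1}{11}\right) = \left(-5607\right) \left(- \frac{3}{11}\right) = \frac{16821}{11}$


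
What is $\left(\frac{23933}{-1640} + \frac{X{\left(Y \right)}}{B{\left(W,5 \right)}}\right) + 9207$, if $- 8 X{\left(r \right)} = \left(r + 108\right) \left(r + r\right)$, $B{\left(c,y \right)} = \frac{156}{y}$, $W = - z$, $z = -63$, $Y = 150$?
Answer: $\frac{189370861}{21320} \approx 8882.3$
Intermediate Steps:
$W = 63$ ($W = \left(-1\right) \left(-63\right) = 63$)
$X{\left(r \right)} = - \frac{r \left(108 + r\right)}{4}$ ($X{\left(r \right)} = - \frac{\left(r + 108\right) \left(r + r\right)}{8} = - \frac{\left(108 + r\right) 2 r}{8} = - \frac{2 r \left(108 + r\right)}{8} = - \frac{r \left(108 + r\right)}{4}$)
$\left(\frac{23933}{-1640} + \frac{X{\left(Y \right)}}{B{\left(W,5 \right)}}\right) + 9207 = \left(\frac{23933}{-1640} + \frac{\left(- \frac{1}{4}\right) 150 \left(108 + 150\right)}{156 \cdot \frac{1}{5}}\right) + 9207 = \left(23933 \left(- \frac{1}{1640}\right) + \frac{\left(- \frac{1}{4}\right) 150 \cdot 258}{156 \cdot \frac{1}{5}}\right) + 9207 = \left(- \frac{23933}{1640} - \frac{9675}{\frac{156}{5}}\right) + 9207 = \left(- \frac{23933}{1640} - \frac{16125}{52}\right) + 9207 = - \frac{6922379}{21320} + 9207 = \frac{189370861}{21320}$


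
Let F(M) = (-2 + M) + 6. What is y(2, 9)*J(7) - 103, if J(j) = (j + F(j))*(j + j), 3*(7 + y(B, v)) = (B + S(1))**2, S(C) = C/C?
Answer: -1111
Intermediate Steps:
S(C) = 1
F(M) = 4 + M
y(B, v) = -7 + (1 + B)**2/3 (y(B, v) = -7 + (B + 1)**2/3 = -7 + (1 + B)**2/3)
J(j) = 2*j*(4 + 2*j) (J(j) = (j + (4 + j))*(j + j) = (4 + 2*j)*(2*j) = 2*j*(4 + 2*j))
y(2, 9)*J(7) - 103 = (-7 + (1 + 2)**2/3)*(4*7*(2 + 7)) - 103 = (-7 + (1/3)*3**2)*(4*7*9) - 103 = (-7 + (1/3)*9)*252 - 103 = (-7 + 3)*252 - 103 = -4*252 - 103 = -1008 - 103 = -1111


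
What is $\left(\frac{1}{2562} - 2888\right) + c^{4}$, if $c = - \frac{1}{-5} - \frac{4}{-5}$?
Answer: $- \frac{7396493}{2562} \approx -2887.0$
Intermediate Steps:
$c = 1$ ($c = \left(-1\right) \left(- \frac{1}{5}\right) - - \frac{4}{5} = \frac{1}{5} + \frac{4}{5} = 1$)
$\left(\frac{1}{2562} - 2888\right) + c^{4} = \left(\frac{1}{2562} - 2888\right) + 1^{4} = \left(\frac{1}{2562} - 2888\right) + 1 = - \frac{7399055}{2562} + 1 = - \frac{7396493}{2562}$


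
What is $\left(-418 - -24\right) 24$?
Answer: $-9456$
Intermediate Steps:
$\left(-418 - -24\right) 24 = \left(-418 + 24\right) 24 = \left(-394\right) 24 = -9456$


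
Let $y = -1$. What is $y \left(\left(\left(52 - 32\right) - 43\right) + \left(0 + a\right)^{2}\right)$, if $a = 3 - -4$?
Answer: $-26$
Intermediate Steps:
$a = 7$ ($a = 3 + 4 = 7$)
$y \left(\left(\left(52 - 32\right) - 43\right) + \left(0 + a\right)^{2}\right) = - (\left(\left(52 - 32\right) - 43\right) + \left(0 + 7\right)^{2}) = - (\left(20 - 43\right) + 7^{2}) = - (-23 + 49) = \left(-1\right) 26 = -26$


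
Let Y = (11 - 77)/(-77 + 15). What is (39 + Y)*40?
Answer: 49680/31 ≈ 1602.6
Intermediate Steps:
Y = 33/31 (Y = -66/(-62) = -66*(-1/62) = 33/31 ≈ 1.0645)
(39 + Y)*40 = (39 + 33/31)*40 = (1242/31)*40 = 49680/31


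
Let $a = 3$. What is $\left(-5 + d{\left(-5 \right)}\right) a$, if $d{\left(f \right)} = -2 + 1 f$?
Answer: $-36$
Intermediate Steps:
$d{\left(f \right)} = -2 + f$
$\left(-5 + d{\left(-5 \right)}\right) a = \left(-5 - 7\right) 3 = \left(-12\right) 3 = -36$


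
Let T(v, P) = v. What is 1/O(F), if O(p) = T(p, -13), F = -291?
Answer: -1/291 ≈ -0.0034364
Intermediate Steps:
O(p) = p
1/O(F) = 1/(-291) = -1/291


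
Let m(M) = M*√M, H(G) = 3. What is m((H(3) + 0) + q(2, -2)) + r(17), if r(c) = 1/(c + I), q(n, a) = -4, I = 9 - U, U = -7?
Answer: 1/33 - I ≈ 0.030303 - 1.0*I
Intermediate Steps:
I = 16 (I = 9 - 1*(-7) = 9 + 7 = 16)
r(c) = 1/(16 + c) (r(c) = 1/(c + 16) = 1/(16 + c))
m(M) = M^(3/2)
m((H(3) + 0) + q(2, -2)) + r(17) = ((3 + 0) - 4)^(3/2) + 1/(16 + 17) = (3 - 4)^(3/2) + 1/33 = (-1)^(3/2) + 1/33 = -I + 1/33 = 1/33 - I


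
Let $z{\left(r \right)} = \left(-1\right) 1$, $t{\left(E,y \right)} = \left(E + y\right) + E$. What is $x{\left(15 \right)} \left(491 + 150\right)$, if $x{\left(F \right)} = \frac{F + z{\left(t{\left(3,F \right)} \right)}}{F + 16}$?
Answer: $\frac{8974}{31} \approx 289.48$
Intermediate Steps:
$t{\left(E,y \right)} = y + 2 E$
$z{\left(r \right)} = -1$
$x{\left(F \right)} = \frac{-1 + F}{16 + F}$ ($x{\left(F \right)} = \frac{F - 1}{F + 16} = \frac{-1 + F}{16 + F}$)
$x{\left(15 \right)} \left(491 + 150\right) = \frac{-1 + 15}{16 + 15} \left(491 + 150\right) = \frac{1}{31} \cdot 14 \cdot 641 = \frac{14}{31} \cdot 641 = \frac{8974}{31}$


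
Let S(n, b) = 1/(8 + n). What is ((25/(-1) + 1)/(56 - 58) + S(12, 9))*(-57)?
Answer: -13737/20 ≈ -686.85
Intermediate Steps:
((25/(-1) + 1)/(56 - 58) + S(12, 9))*(-57) = ((25/(-1) + 1)/(56 - 58) + 1/(8 + 12))*(-57) = ((25*(-1) + 1)/(-2) + 1/20)*(-57) = ((-25 + 1)*(-½) + 1/20)*(-57) = (-24*(-½) + 1/20)*(-57) = (12 + 1/20)*(-57) = (241/20)*(-57) = -13737/20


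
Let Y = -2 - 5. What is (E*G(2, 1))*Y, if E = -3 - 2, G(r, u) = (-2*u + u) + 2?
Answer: 35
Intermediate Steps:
G(r, u) = 2 - u (G(r, u) = -u + 2 = 2 - u)
E = -5
Y = -7
(E*G(2, 1))*Y = -5*(2 - 1*1)*(-7) = -5*(2 - 1)*(-7) = -5*1*(-7) = -5*(-7) = 35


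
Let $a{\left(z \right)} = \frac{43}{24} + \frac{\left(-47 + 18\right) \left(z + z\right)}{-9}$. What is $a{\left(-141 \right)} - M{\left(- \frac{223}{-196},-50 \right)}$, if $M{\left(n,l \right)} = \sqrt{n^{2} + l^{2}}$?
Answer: $- \frac{7255}{8} - \frac{\sqrt{96089729}}{196} \approx -956.89$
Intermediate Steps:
$M{\left(n,l \right)} = \sqrt{l^{2} + n^{2}}$
$a{\left(z \right)} = \frac{43}{24} + \frac{58 z}{9}$ ($a{\left(z \right)} = 43 \cdot \frac{1}{24} + - 29 \cdot 2 z \left(- \frac{1}{9}\right) = \frac{43}{24} + - 58 z \left(- \frac{1}{9}\right) = \frac{43}{24} + \frac{58 z}{9}$)
$a{\left(-141 \right)} - M{\left(- \frac{223}{-196},-50 \right)} = \left(\frac{43}{24} + \frac{58}{9} \left(-141\right)\right) - \sqrt{\left(-50\right)^{2} + \left(- \frac{223}{-196}\right)^{2}} = \left(\frac{43}{24} - \frac{2726}{3}\right) - \sqrt{2500 + \left(\left(-223\right) \left(- \frac{1}{196}\right)\right)^{2}} = - \frac{7255}{8} - \sqrt{2500 + \left(\frac{223}{196}\right)^{2}} = - \frac{7255}{8} - \sqrt{2500 + \frac{49729}{38416}} = - \frac{7255}{8} - \sqrt{\frac{96089729}{38416}} = - \frac{7255}{8} - \frac{\sqrt{96089729}}{196}$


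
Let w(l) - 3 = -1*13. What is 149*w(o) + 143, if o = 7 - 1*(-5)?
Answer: -1347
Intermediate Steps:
o = 12 (o = 7 + 5 = 12)
w(l) = -10 (w(l) = 3 - 1*13 = 3 - 13 = -10)
149*w(o) + 143 = 149*(-10) + 143 = -1490 + 143 = -1347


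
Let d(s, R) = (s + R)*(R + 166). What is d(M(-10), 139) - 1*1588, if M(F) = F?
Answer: 37757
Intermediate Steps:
d(s, R) = (166 + R)*(R + s) (d(s, R) = (R + s)*(166 + R) = (166 + R)*(R + s))
d(M(-10), 139) - 1*1588 = (139² + 166*139 + 166*(-10) + 139*(-10)) - 1*1588 = (19321 + 23074 - 1660 - 1390) - 1588 = 39345 - 1588 = 37757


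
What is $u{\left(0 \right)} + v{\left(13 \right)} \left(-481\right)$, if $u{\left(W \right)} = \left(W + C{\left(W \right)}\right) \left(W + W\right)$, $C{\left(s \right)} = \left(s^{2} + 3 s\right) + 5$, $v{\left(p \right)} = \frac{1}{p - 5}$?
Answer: $- \frac{481}{8} \approx -60.125$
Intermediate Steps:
$v{\left(p \right)} = \frac{1}{-5 + p}$
$C{\left(s \right)} = 5 + s^{2} + 3 s$
$u{\left(W \right)} = 2 W \left(5 + W^{2} + 4 W\right)$ ($u{\left(W \right)} = \left(W + \left(5 + W^{2} + 3 W\right)\right) \left(W + W\right) = \left(5 + W^{2} + 4 W\right) 2 W = 2 W \left(5 + W^{2} + 4 W\right)$)
$u{\left(0 \right)} + v{\left(13 \right)} \left(-481\right) = 2 \cdot 0 \left(5 + 0^{2} + 4 \cdot 0\right) + \frac{1}{-5 + 13} \left(-481\right) = 2 \cdot 0 \left(5 + 0 + 0\right) + \frac{1}{8} \left(-481\right) = 2 \cdot 0 \cdot 5 + \frac{1}{8} \left(-481\right) = 0 - \frac{481}{8} = - \frac{481}{8}$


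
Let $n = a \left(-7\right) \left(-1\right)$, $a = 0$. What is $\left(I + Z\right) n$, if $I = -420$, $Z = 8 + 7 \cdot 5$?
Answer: $0$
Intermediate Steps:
$Z = 43$ ($Z = 8 + 35 = 43$)
$n = 0$ ($n = 0 \left(-7\right) \left(-1\right) = 0 \left(-1\right) = 0$)
$\left(I + Z\right) n = \left(-420 + 43\right) 0 = \left(-377\right) 0 = 0$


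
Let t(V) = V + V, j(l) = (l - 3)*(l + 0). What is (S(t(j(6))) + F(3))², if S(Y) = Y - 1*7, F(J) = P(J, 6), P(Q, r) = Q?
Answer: 1024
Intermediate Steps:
j(l) = l*(-3 + l) (j(l) = (-3 + l)*l = l*(-3 + l))
t(V) = 2*V
F(J) = J
S(Y) = -7 + Y (S(Y) = Y - 7 = -7 + Y)
(S(t(j(6))) + F(3))² = ((-7 + 2*(6*(-3 + 6))) + 3)² = ((-7 + 2*(6*3)) + 3)² = ((-7 + 2*18) + 3)² = ((-7 + 36) + 3)² = (29 + 3)² = 32² = 1024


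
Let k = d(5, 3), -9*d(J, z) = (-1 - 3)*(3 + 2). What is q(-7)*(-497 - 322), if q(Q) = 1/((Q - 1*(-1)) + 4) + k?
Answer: -2821/2 ≈ -1410.5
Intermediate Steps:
d(J, z) = 20/9 (d(J, z) = -(-1 - 3)*(3 + 2)/9 = -(-4)*5/9 = -⅑*(-20) = 20/9)
k = 20/9 ≈ 2.2222
q(Q) = 20/9 + 1/(5 + Q) (q(Q) = 1/((Q - 1*(-1)) + 4) + 20/9 = 1/((Q + 1) + 4) + 20/9 = 1/((1 + Q) + 4) + 20/9 = 1/(5 + Q) + 20/9 = 20/9 + 1/(5 + Q))
q(-7)*(-497 - 322) = ((109 + 20*(-7))/(9*(5 - 7)))*(-497 - 322) = ((⅑)*(109 - 140)/(-2))*(-819) = ((⅑)*(-½)*(-31))*(-819) = (31/18)*(-819) = -2821/2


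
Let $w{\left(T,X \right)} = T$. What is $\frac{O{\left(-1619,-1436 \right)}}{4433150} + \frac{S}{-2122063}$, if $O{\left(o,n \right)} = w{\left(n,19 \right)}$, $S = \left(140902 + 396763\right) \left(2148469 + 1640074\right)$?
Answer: $- \frac{4515090067695115859}{4703711794225} \approx -9.599 \cdot 10^{5}$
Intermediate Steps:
$S = 2036966972095$ ($S = 537665 \cdot 3788543 = 2036966972095$)
$O{\left(o,n \right)} = n$
$\frac{O{\left(-1619,-1436 \right)}}{4433150} + \frac{S}{-2122063} = - \frac{1436}{4433150} + \frac{2036966972095}{-2122063} = \left(-1436\right) \frac{1}{4433150} + 2036966972095 \left(- \frac{1}{2122063}\right) = - \frac{718}{2216575} - \frac{2036966972095}{2122063} = - \frac{4515090067695115859}{4703711794225}$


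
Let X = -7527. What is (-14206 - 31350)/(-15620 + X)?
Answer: 45556/23147 ≈ 1.9681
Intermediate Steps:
(-14206 - 31350)/(-15620 + X) = (-14206 - 31350)/(-15620 - 7527) = -45556/(-23147) = -45556*(-1/23147) = 45556/23147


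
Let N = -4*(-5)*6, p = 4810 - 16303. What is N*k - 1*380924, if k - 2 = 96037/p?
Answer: -1462241884/3831 ≈ -3.8169e+5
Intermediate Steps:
p = -11493
N = 120 (N = 20*6 = 120)
k = -73051/11493 (k = 2 + 96037/(-11493) = 2 + 96037*(-1/11493) = 2 - 96037/11493 = -73051/11493 ≈ -6.3561)
N*k - 1*380924 = 120*(-73051/11493) - 1*380924 = -2922040/3831 - 380924 = -1462241884/3831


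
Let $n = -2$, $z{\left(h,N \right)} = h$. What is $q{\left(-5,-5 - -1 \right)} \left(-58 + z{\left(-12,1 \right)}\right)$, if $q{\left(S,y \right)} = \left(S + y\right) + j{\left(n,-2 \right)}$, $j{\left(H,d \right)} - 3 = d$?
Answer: $560$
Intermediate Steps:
$j{\left(H,d \right)} = 3 + d$
$q{\left(S,y \right)} = 1 + S + y$ ($q{\left(S,y \right)} = \left(S + y\right) + \left(3 - 2\right) = \left(S + y\right) + 1 = 1 + S + y$)
$q{\left(-5,-5 - -1 \right)} \left(-58 + z{\left(-12,1 \right)}\right) = \left(1 - 5 - 4\right) \left(-58 - 12\right) = \left(1 - 5 + \left(-5 + 1\right)\right) \left(-70\right) = \left(1 - 5 - 4\right) \left(-70\right) = \left(-8\right) \left(-70\right) = 560$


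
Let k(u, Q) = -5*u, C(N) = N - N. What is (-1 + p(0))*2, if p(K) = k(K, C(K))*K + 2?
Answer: 2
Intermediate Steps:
C(N) = 0
p(K) = 2 - 5*K**2 (p(K) = (-5*K)*K + 2 = -5*K**2 + 2 = 2 - 5*K**2)
(-1 + p(0))*2 = (-1 + (2 - 5*0**2))*2 = (-1 + (2 - 5*0))*2 = (-1 + (2 + 0))*2 = (-1 + 2)*2 = 1*2 = 2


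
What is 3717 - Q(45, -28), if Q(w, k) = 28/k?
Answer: 3718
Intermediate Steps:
3717 - Q(45, -28) = 3717 - 28/(-28) = 3717 - 28*(-1)/28 = 3717 - 1*(-1) = 3717 + 1 = 3718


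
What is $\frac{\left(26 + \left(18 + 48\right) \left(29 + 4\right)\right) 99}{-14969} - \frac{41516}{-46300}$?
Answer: $- \frac{2370255449}{173266175} \approx -13.68$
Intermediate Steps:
$\frac{\left(26 + \left(18 + 48\right) \left(29 + 4\right)\right) 99}{-14969} - \frac{41516}{-46300} = \left(26 + 66 \cdot 33\right) 99 \left(- \frac{1}{14969}\right) - - \frac{10379}{11575} = \left(26 + 2178\right) 99 \left(- \frac{1}{14969}\right) + \frac{10379}{11575} = 2204 \cdot 99 \left(- \frac{1}{14969}\right) + \frac{10379}{11575} = 218196 \left(- \frac{1}{14969}\right) + \frac{10379}{11575} = - \frac{218196}{14969} + \frac{10379}{11575} = - \frac{2370255449}{173266175}$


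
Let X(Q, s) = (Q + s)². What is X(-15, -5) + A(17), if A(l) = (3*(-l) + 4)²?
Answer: 2609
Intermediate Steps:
A(l) = (4 - 3*l)² (A(l) = (-3*l + 4)² = (4 - 3*l)²)
X(-15, -5) + A(17) = (-15 - 5)² + (-4 + 3*17)² = (-20)² + (-4 + 51)² = 400 + 47² = 400 + 2209 = 2609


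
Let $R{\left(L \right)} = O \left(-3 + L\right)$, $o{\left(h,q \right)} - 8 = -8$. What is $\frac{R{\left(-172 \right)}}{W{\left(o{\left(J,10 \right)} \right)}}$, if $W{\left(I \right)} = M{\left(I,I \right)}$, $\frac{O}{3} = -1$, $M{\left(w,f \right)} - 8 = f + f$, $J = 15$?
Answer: $\frac{525}{8} \approx 65.625$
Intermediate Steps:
$M{\left(w,f \right)} = 8 + 2 f$ ($M{\left(w,f \right)} = 8 + \left(f + f\right) = 8 + 2 f$)
$O = -3$ ($O = 3 \left(-1\right) = -3$)
$o{\left(h,q \right)} = 0$ ($o{\left(h,q \right)} = 8 - 8 = 0$)
$R{\left(L \right)} = 9 - 3 L$ ($R{\left(L \right)} = - 3 \left(-3 + L\right) = 9 - 3 L$)
$W{\left(I \right)} = 8 + 2 I$
$\frac{R{\left(-172 \right)}}{W{\left(o{\left(J,10 \right)} \right)}} = \frac{9 - -516}{8 + 2 \cdot 0} = \frac{9 + 516}{8 + 0} = \frac{525}{8}$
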